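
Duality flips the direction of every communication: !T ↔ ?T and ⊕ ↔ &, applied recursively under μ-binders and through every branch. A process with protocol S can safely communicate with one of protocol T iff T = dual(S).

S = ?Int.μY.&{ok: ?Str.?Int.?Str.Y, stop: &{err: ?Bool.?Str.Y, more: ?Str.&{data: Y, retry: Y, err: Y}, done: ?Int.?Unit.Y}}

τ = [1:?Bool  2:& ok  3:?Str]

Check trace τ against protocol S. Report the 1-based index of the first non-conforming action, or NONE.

[1] got ?Bool, protocol expects ?Int  ✗

1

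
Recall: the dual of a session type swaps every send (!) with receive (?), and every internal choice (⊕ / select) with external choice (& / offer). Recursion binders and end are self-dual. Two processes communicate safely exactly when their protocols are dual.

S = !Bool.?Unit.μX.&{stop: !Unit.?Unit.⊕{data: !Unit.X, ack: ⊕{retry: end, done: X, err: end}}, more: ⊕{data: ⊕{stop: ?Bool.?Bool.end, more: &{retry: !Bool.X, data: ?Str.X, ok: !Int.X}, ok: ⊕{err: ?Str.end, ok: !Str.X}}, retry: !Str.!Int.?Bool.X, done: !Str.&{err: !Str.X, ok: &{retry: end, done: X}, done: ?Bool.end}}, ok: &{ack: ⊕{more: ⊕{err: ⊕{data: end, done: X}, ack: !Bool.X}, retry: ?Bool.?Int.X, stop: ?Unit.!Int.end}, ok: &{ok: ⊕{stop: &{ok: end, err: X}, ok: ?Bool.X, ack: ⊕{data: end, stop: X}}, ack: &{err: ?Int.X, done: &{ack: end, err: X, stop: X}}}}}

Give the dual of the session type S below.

!Bool ↦ ?Bool
  ?Unit ↦ !Unit
    μX ↦ μX  (rec unchanged)
      &{stop,more,ok} ↦ ⊕{stop,more,ok}  (offer→select)
        [stop]
          !Unit ↦ ?Unit
            ?Unit ↦ !Unit
              ⊕{data,ack} ↦ &{data,ack}  (internal→external)
                [data]
                  !Unit ↦ ?Unit
                    X ↦ X
                [ack]
                  ⊕{retry,done,err} ↦ &{retry,done,err}  (internal→external)
                    [retry]
                      end ↦ end
                    [done]
                      X ↦ X
                    [err]
                      end ↦ end
        [more]
          ⊕{data,retry,done} ↦ &{data,retry,done}  (internal→external)
            [data]
              ⊕{stop,more,ok} ↦ &{stop,more,ok}  (internal→external)
                [stop]
                  ?Bool ↦ !Bool
                    ?Bool ↦ !Bool
                      end ↦ end
                [more]
                  &{retry,data,ok} ↦ ⊕{retry,data,ok}  (offer→select)
                    [retry]
                      !Bool ↦ ?Bool
                        X ↦ X
                    [data]
                      ?Str ↦ !Str
                        X ↦ X
                    [ok]
                      !Int ↦ ?Int
                        X ↦ X
                [ok]
                  ⊕{err,ok} ↦ &{err,ok}  (internal→external)
                    [err]
                      ?Str ↦ !Str
                        end ↦ end
                    [ok]
                      !Str ↦ ?Str
                        X ↦ X
            [retry]
              !Str ↦ ?Str
                !Int ↦ ?Int
                  ?Bool ↦ !Bool
                    X ↦ X
            [done]
              !Str ↦ ?Str
                &{err,ok,done} ↦ ⊕{err,ok,done}  (offer→select)
                  [err]
                    !Str ↦ ?Str
                      X ↦ X
                  [ok]
                    &{retry,done} ↦ ⊕{retry,done}  (offer→select)
                      [retry]
                        end ↦ end
                      [done]
                        X ↦ X
                  [done]
                    ?Bool ↦ !Bool
                      end ↦ end
        [ok]
          &{ack,ok} ↦ ⊕{ack,ok}  (offer→select)
            [ack]
              ⊕{more,retry,stop} ↦ &{more,retry,stop}  (internal→external)
                [more]
                  ⊕{err,ack} ↦ &{err,ack}  (internal→external)
                    [err]
                      ⊕{data,done} ↦ &{data,done}  (internal→external)
                        [data]
                          end ↦ end
                        [done]
                          X ↦ X
                    [ack]
                      !Bool ↦ ?Bool
                        X ↦ X
                [retry]
                  ?Bool ↦ !Bool
                    ?Int ↦ !Int
                      X ↦ X
                [stop]
                  ?Unit ↦ !Unit
                    !Int ↦ ?Int
                      end ↦ end
            [ok]
              &{ok,ack} ↦ ⊕{ok,ack}  (offer→select)
                [ok]
                  ⊕{stop,ok,ack} ↦ &{stop,ok,ack}  (internal→external)
                    [stop]
                      &{ok,err} ↦ ⊕{ok,err}  (offer→select)
                        [ok]
                          end ↦ end
                        [err]
                          X ↦ X
                    [ok]
                      ?Bool ↦ !Bool
                        X ↦ X
                    [ack]
                      ⊕{data,stop} ↦ &{data,stop}  (internal→external)
                        [data]
                          end ↦ end
                        [stop]
                          X ↦ X
                [ack]
                  &{err,done} ↦ ⊕{err,done}  (offer→select)
                    [err]
                      ?Int ↦ !Int
                        X ↦ X
                    [done]
                      &{ack,err,stop} ↦ ⊕{ack,err,stop}  (offer→select)
                        [ack]
                          end ↦ end
                        [err]
                          X ↦ X
                        [stop]
                          X ↦ X

?Bool.!Unit.μX.⊕{stop: ?Unit.!Unit.&{data: ?Unit.X, ack: &{retry: end, done: X, err: end}}, more: &{data: &{stop: !Bool.!Bool.end, more: ⊕{retry: ?Bool.X, data: !Str.X, ok: ?Int.X}, ok: &{err: !Str.end, ok: ?Str.X}}, retry: ?Str.?Int.!Bool.X, done: ?Str.⊕{err: ?Str.X, ok: ⊕{retry: end, done: X}, done: !Bool.end}}, ok: ⊕{ack: &{more: &{err: &{data: end, done: X}, ack: ?Bool.X}, retry: !Bool.!Int.X, stop: !Unit.?Int.end}, ok: ⊕{ok: &{stop: ⊕{ok: end, err: X}, ok: !Bool.X, ack: &{data: end, stop: X}}, ack: ⊕{err: !Int.X, done: ⊕{ack: end, err: X, stop: X}}}}}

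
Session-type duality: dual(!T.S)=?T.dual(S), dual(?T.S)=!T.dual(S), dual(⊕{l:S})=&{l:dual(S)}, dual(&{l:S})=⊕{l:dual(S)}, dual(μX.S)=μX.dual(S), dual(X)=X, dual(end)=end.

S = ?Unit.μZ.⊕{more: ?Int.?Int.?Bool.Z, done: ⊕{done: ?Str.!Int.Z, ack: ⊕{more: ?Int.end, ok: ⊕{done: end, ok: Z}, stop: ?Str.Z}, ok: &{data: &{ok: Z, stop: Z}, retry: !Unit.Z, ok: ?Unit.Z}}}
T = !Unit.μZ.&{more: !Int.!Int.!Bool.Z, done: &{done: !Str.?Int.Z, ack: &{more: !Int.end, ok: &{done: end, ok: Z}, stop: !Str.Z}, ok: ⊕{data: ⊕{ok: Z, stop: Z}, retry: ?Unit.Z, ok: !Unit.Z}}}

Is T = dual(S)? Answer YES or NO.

YES

?Unit | !Unit  match
  μZ | μZ  match (rec unchanged)
    ⊕{more,done} | &{more,done}  match label sets agree
      case more:
        ?Int | !Int  match
          ?Int | !Int  match
            ?Bool | !Bool  match
              Z | Z  match
      case done:
        ⊕{done,ack,ok} | &{done,ack,ok}  match label sets agree
          case done:
            ?Str | !Str  match
              !Int | ?Int  match
                Z | Z  match
          case ack:
            ⊕{more,ok,stop} | &{more,ok,stop}  match label sets agree
              case more:
                ?Int | !Int  match
                  end | end  match
              case ok:
                ⊕{done,ok} | &{done,ok}  match label sets agree
                  case done:
                    end | end  match
                  case ok:
                    Z | Z  match
              case stop:
                ?Str | !Str  match
                  Z | Z  match
          case ok:
            &{data,retry,ok} | ⊕{data,retry,ok}  match label sets agree
              case data:
                &{ok,stop} | ⊕{ok,stop}  match label sets agree
                  case ok:
                    Z | Z  match
                  case stop:
                    Z | Z  match
              case retry:
                !Unit | ?Unit  match
                  Z | Z  match
              case ok:
                ?Unit | !Unit  match
                  Z | Z  match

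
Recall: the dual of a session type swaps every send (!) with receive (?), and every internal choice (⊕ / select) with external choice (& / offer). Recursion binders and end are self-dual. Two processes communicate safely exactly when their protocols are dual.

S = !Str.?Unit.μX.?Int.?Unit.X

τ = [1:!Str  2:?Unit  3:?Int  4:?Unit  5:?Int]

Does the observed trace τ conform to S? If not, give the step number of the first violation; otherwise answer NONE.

step 1: !Str  match  now at ?Unit.μX.…
step 2: ?Unit  match  now at μX.…
step 3: ?Int  match  now at ?Unit.μX.…
step 4: ?Unit  match  now at μX.…
step 5: ?Int  match  now at ?Unit.μX.…
trace exhausted — no violation

NONE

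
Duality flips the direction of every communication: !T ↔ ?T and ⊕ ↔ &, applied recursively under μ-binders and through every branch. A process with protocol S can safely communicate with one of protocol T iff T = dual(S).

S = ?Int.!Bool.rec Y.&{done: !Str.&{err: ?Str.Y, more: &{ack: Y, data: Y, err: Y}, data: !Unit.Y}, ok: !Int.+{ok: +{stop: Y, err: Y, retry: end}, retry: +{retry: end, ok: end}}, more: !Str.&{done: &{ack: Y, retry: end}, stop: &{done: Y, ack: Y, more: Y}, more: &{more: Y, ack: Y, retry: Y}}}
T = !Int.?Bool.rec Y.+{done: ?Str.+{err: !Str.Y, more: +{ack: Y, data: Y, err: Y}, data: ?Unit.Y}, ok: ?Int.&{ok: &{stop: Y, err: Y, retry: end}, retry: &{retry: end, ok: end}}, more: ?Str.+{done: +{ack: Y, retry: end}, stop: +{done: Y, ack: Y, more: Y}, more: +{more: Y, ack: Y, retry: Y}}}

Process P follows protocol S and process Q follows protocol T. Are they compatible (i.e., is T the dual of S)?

YES

?Int vs !Int  ok
  !Bool vs ?Bool  ok
    rec Y vs rec Y  ok (μ self-dual)
      &{done,ok,more} vs +{done,ok,more}  ok label sets agree
        case done:
          !Str vs ?Str  ok
            &{err,more,data} vs +{err,more,data}  ok label sets agree
              case err:
                ?Str vs !Str  ok
                  Y vs Y  ok
              case more:
                &{ack,data,err} vs +{ack,data,err}  ok label sets agree
                  case ack:
                    Y vs Y  ok
                  case data:
                    Y vs Y  ok
                  case err:
                    Y vs Y  ok
              case data:
                !Unit vs ?Unit  ok
                  Y vs Y  ok
        case ok:
          !Int vs ?Int  ok
            +{ok,retry} vs &{ok,retry}  ok label sets agree
              case ok:
                +{stop,err,retry} vs &{stop,err,retry}  ok label sets agree
                  case stop:
                    Y vs Y  ok
                  case err:
                    Y vs Y  ok
                  case retry:
                    end vs end  ok
              case retry:
                +{retry,ok} vs &{retry,ok}  ok label sets agree
                  case retry:
                    end vs end  ok
                  case ok:
                    end vs end  ok
        case more:
          !Str vs ?Str  ok
            &{done,stop,more} vs +{done,stop,more}  ok label sets agree
              case done:
                &{ack,retry} vs +{ack,retry}  ok label sets agree
                  case ack:
                    Y vs Y  ok
                  case retry:
                    end vs end  ok
              case stop:
                &{done,ack,more} vs +{done,ack,more}  ok label sets agree
                  case done:
                    Y vs Y  ok
                  case ack:
                    Y vs Y  ok
                  case more:
                    Y vs Y  ok
              case more:
                &{more,ack,retry} vs +{more,ack,retry}  ok label sets agree
                  case more:
                    Y vs Y  ok
                  case ack:
                    Y vs Y  ok
                  case retry:
                    Y vs Y  ok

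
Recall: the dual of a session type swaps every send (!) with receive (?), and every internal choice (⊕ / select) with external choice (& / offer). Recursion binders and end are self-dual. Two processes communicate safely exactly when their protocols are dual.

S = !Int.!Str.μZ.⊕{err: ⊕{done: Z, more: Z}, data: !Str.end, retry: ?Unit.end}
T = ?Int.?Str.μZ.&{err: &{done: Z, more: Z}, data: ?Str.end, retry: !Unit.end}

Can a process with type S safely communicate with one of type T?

YES

!Int | ?Int  match
  !Str | ?Str  match
    μZ | μZ  match (rec unchanged)
      ⊕{err,data,retry} | &{err,data,retry}  match same labels
        case err:
          ⊕{done,more} | &{done,more}  match same labels
            case done:
              Z | Z  match
            case more:
              Z | Z  match
        case data:
          !Str | ?Str  match
            end | end  match
        case retry:
          ?Unit | !Unit  match
            end | end  match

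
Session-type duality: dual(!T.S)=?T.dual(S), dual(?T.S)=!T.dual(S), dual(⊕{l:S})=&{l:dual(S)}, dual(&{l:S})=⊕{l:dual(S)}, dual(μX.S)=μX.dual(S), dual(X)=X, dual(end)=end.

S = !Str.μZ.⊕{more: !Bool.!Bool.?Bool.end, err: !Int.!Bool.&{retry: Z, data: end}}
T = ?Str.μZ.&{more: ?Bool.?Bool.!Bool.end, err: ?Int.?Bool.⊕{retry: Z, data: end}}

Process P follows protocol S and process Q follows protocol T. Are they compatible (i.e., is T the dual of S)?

!Str ‖ ?Str  ok
  μZ ‖ μZ  ok (μ self-dual)
    ⊕{more,err} ‖ &{more,err}  ok label sets agree
      • more:
        !Bool ‖ ?Bool  ok
          !Bool ‖ ?Bool  ok
            ?Bool ‖ !Bool  ok
              end ‖ end  ok
      • err:
        !Int ‖ ?Int  ok
          !Bool ‖ ?Bool  ok
            &{retry,data} ‖ ⊕{retry,data}  ok label sets agree
              • retry:
                Z ‖ Z  ok
              • data:
                end ‖ end  ok

YES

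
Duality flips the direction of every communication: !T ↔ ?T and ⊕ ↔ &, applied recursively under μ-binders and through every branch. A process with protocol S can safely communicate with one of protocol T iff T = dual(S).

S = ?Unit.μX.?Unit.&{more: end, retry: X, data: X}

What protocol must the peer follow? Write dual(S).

!Unit.μX.!Unit.⊕{more: end, retry: X, data: X}

?Unit = !Unit
  μX = μX  (μ self-dual)
    ?Unit = !Unit
      &{more,retry,data} = ⊕{more,retry,data}  (offer→select)
        case more:
          end self-dual
        case retry:
          X self-dual
        case data:
          X self-dual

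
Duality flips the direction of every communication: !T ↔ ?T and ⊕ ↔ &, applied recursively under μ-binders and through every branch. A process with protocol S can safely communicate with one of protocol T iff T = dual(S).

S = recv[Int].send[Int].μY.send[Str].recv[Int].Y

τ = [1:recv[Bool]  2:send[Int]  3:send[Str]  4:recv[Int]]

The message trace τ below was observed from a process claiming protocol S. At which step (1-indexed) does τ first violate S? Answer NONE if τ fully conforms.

1

@1 got recv[Bool], protocol expects recv[Int]  ✗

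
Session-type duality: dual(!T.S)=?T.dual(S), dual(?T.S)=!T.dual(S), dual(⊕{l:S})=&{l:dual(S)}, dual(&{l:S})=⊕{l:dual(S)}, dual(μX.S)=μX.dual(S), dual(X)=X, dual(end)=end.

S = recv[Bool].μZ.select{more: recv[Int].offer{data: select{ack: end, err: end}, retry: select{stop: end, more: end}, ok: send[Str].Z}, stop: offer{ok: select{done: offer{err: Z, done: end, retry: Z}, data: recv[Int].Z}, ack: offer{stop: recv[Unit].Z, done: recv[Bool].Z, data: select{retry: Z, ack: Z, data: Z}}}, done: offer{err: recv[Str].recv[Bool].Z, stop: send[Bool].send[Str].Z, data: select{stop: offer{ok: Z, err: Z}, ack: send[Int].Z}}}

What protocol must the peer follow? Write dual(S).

send[Bool].μZ.offer{more: send[Int].select{data: offer{ack: end, err: end}, retry: offer{stop: end, more: end}, ok: recv[Str].Z}, stop: select{ok: offer{done: select{err: Z, done: end, retry: Z}, data: send[Int].Z}, ack: select{stop: send[Unit].Z, done: send[Bool].Z, data: offer{retry: Z, ack: Z, data: Z}}}, done: select{err: send[Str].send[Bool].Z, stop: recv[Bool].recv[Str].Z, data: offer{stop: select{ok: Z, err: Z}, ack: recv[Int].Z}}}

recv[Bool] → send[Bool]
  μZ → μZ  (rec unchanged)
    select{more,stop,done} → offer{more,stop,done}  (select→offer)
      case more:
        recv[Int] → send[Int]
          offer{data,retry,ok} → select{data,retry,ok}  (external→internal)
            case data:
              select{ack,err} → offer{ack,err}  (select→offer)
                case ack:
                  end ↦ end
                case err:
                  end ↦ end
            case retry:
              select{stop,more} → offer{stop,more}  (select→offer)
                case stop:
                  end ↦ end
                case more:
                  end ↦ end
            case ok:
              send[Str] → recv[Str]
                Z ↦ Z
      case stop:
        offer{ok,ack} → select{ok,ack}  (external→internal)
          case ok:
            select{done,data} → offer{done,data}  (select→offer)
              case done:
                offer{err,done,retry} → select{err,done,retry}  (external→internal)
                  case err:
                    Z ↦ Z
                  case done:
                    end ↦ end
                  case retry:
                    Z ↦ Z
              case data:
                recv[Int] → send[Int]
                  Z ↦ Z
          case ack:
            offer{stop,done,data} → select{stop,done,data}  (external→internal)
              case stop:
                recv[Unit] → send[Unit]
                  Z ↦ Z
              case done:
                recv[Bool] → send[Bool]
                  Z ↦ Z
              case data:
                select{retry,ack,data} → offer{retry,ack,data}  (select→offer)
                  case retry:
                    Z ↦ Z
                  case ack:
                    Z ↦ Z
                  case data:
                    Z ↦ Z
      case done:
        offer{err,stop,data} → select{err,stop,data}  (external→internal)
          case err:
            recv[Str] → send[Str]
              recv[Bool] → send[Bool]
                Z ↦ Z
          case stop:
            send[Bool] → recv[Bool]
              send[Str] → recv[Str]
                Z ↦ Z
          case data:
            select{stop,ack} → offer{stop,ack}  (select→offer)
              case stop:
                offer{ok,err} → select{ok,err}  (external→internal)
                  case ok:
                    Z ↦ Z
                  case err:
                    Z ↦ Z
              case ack:
                send[Int] → recv[Int]
                  Z ↦ Z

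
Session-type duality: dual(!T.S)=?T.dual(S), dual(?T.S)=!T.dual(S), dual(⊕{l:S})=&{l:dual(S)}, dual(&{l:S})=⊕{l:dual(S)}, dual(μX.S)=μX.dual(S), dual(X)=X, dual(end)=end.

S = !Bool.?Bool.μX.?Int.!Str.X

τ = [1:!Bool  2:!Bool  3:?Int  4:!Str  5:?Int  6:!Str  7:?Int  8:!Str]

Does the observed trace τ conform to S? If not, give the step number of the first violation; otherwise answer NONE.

@1 !Bool  ✓  state: ?Bool.μX.…
@2 got !Bool, protocol expects ?Bool  ✗

2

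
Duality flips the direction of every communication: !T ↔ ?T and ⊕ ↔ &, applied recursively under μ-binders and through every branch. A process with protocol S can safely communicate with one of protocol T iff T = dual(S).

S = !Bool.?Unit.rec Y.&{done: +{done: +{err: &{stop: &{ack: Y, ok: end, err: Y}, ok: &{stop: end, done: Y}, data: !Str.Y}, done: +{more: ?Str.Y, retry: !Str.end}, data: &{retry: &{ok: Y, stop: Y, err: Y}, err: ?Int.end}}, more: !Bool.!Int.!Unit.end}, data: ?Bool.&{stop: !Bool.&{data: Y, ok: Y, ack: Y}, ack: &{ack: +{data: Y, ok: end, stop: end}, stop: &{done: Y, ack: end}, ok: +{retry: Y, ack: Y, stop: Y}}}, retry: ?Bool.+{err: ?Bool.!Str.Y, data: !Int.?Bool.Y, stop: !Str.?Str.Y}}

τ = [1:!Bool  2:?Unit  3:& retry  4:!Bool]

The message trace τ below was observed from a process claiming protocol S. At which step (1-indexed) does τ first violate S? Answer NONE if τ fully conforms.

step 1: !Bool  ✓  cont: ?Unit.rec Y.…
step 2: ?Unit  ✓  cont: rec Y.…
step 3: & retry  ✓  cont: ?Bool.+{err: ?Bool.!Str.rec Y.…, data: !Int.?Bool.rec Y.…, stop: !Str.?Str.rec Y.…}
step 4: got !Bool, protocol expects ?Bool  ✗

4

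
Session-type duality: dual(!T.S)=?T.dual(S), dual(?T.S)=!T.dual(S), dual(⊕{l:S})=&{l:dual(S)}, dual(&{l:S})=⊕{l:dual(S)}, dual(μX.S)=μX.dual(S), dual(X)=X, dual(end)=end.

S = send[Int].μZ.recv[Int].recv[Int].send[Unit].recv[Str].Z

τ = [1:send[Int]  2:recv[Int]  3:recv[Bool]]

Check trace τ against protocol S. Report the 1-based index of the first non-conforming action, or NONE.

step 1: send[Int]  ✓  state: μZ.…
step 2: recv[Int]  ✓  state: recv[Int].send[Unit].recv[Str].μZ.…
step 3: got recv[Bool], protocol expects recv[Int]  ✗

3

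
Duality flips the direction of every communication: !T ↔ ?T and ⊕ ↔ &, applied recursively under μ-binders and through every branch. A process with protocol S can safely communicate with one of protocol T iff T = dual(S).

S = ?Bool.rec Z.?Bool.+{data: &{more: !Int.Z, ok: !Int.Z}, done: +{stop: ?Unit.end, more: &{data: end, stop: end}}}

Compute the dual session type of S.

?Bool ↦ !Bool
  rec Z ↦ rec Z  (μ self-dual)
    ?Bool ↦ !Bool
      +{data,done} ↦ &{data,done}  (internal→external)
        [data]
          &{more,ok} ↦ +{more,ok}  (external→internal)
            [more]
              !Int ↦ ?Int
                dual(Z) = Z
            [ok]
              !Int ↦ ?Int
                dual(Z) = Z
        [done]
          +{stop,more} ↦ &{stop,more}  (internal→external)
            [stop]
              ?Unit ↦ !Unit
                dual(end) = end
            [more]
              &{data,stop} ↦ +{data,stop}  (external→internal)
                [data]
                  dual(end) = end
                [stop]
                  dual(end) = end

!Bool.rec Z.!Bool.&{data: +{more: ?Int.Z, ok: ?Int.Z}, done: &{stop: !Unit.end, more: +{data: end, stop: end}}}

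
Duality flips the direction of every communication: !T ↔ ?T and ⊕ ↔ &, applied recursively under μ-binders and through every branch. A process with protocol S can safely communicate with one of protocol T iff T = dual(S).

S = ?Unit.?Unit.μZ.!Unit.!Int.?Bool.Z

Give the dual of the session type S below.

!Unit.!Unit.μZ.?Unit.?Int.!Bool.Z

?Unit → !Unit
  ?Unit → !Unit
    μZ → μZ  (rec unchanged)
      !Unit → ?Unit
        !Int → ?Int
          ?Bool → !Bool
            Z self-dual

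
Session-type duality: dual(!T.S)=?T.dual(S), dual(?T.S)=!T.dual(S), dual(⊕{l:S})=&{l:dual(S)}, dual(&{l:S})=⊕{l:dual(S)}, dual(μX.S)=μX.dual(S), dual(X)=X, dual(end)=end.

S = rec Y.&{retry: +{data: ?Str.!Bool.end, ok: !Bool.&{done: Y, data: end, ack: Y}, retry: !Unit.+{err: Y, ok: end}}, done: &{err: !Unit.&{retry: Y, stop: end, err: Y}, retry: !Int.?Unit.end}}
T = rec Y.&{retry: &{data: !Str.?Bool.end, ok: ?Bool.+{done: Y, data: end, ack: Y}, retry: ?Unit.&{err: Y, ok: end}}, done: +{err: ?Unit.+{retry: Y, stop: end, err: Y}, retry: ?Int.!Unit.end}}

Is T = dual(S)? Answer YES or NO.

NO

rec Y ‖ rec Y  ✓ (μ self-dual)
  &{retry,done} ‖ &{retry,done}  ✗ choice polarity not flipped — not dual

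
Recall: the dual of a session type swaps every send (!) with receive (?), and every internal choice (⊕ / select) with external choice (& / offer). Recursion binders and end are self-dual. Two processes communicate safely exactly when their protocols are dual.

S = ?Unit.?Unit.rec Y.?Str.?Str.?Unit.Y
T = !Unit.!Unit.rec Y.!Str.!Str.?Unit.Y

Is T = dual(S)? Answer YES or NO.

?Unit vs !Unit  match
  ?Unit vs !Unit  match
    rec Y vs rec Y  match (binder kept)
      ?Str vs !Str  match
        ?Str vs !Str  match
          ?Unit vs ?Unit  ✗ same direction on both sides — not dual

NO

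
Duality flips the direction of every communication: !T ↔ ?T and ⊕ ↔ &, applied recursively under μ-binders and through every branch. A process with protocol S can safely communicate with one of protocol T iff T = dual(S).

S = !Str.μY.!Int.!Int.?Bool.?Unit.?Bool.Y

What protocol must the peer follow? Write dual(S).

?Str.μY.?Int.?Int.!Bool.!Unit.!Bool.Y

!Str = ?Str
  μY = μY  (binder kept)
    !Int = ?Int
      !Int = ?Int
        ?Bool = !Bool
          ?Unit = !Unit
            ?Bool = !Bool
              Y ↦ Y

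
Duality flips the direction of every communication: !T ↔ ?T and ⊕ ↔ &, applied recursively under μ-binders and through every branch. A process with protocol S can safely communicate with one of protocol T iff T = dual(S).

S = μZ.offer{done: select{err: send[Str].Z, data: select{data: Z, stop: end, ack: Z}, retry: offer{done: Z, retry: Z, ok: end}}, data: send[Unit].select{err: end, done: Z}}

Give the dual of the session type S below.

μZ → μZ  (μ self-dual)
  offer{done,data} → select{done,data}  (offer→select)
    • done:
      select{err,data,retry} → offer{err,data,retry}  (internal→external)
        • err:
          send[Str] → recv[Str]
            Z self-dual
        • data:
          select{data,stop,ack} → offer{data,stop,ack}  (internal→external)
            • data:
              Z self-dual
            • stop:
              end self-dual
            • ack:
              Z self-dual
        • retry:
          offer{done,retry,ok} → select{done,retry,ok}  (offer→select)
            • done:
              Z self-dual
            • retry:
              Z self-dual
            • ok:
              end self-dual
    • data:
      send[Unit] → recv[Unit]
        select{err,done} → offer{err,done}  (internal→external)
          • err:
            end self-dual
          • done:
            Z self-dual

μZ.select{done: offer{err: recv[Str].Z, data: offer{data: Z, stop: end, ack: Z}, retry: select{done: Z, retry: Z, ok: end}}, data: recv[Unit].offer{err: end, done: Z}}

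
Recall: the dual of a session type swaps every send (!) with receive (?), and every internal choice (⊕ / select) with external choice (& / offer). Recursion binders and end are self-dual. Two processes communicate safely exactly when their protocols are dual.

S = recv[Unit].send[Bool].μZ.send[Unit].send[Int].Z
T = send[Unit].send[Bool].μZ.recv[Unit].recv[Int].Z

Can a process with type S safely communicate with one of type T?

NO

recv[Unit] vs send[Unit]  ok
  send[Bool] vs send[Bool]  ✗ same direction on both sides — not dual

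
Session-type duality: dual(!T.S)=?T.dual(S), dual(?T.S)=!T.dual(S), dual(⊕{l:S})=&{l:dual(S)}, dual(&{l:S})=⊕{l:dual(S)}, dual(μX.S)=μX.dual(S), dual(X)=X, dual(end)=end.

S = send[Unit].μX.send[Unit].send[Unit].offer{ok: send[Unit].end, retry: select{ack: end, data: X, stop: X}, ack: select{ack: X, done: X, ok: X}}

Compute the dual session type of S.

recv[Unit].μX.recv[Unit].recv[Unit].select{ok: recv[Unit].end, retry: offer{ack: end, data: X, stop: X}, ack: offer{ack: X, done: X, ok: X}}

send[Unit] → recv[Unit]
  μX → μX  (binder kept)
    send[Unit] → recv[Unit]
      send[Unit] → recv[Unit]
        offer{ok,retry,ack} → select{ok,retry,ack}  (external→internal)
          [ok]
            send[Unit] → recv[Unit]
              end self-dual
          [retry]
            select{ack,data,stop} → offer{ack,data,stop}  (⊕→&)
              [ack]
                end self-dual
              [data]
                X self-dual
              [stop]
                X self-dual
          [ack]
            select{ack,done,ok} → offer{ack,done,ok}  (⊕→&)
              [ack]
                X self-dual
              [done]
                X self-dual
              [ok]
                X self-dual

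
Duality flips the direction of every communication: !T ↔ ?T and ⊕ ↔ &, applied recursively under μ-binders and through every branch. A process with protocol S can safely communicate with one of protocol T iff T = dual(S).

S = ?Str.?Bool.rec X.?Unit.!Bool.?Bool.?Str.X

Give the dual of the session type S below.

?Str → !Str
  ?Bool → !Bool
    rec X → rec X  (binder kept)
      ?Unit → !Unit
        !Bool → ?Bool
          ?Bool → !Bool
            ?Str → !Str
              X ↦ X

!Str.!Bool.rec X.!Unit.?Bool.!Bool.!Str.X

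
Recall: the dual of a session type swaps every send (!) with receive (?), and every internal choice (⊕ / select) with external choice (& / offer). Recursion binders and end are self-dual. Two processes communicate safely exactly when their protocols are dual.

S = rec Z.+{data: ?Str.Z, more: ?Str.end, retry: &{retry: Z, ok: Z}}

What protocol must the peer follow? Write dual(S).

rec Z = rec Z  (binder kept)
  +{data,more,retry} = &{data,more,retry}  (internal→external)
    case data:
      ?Str = !Str
        Z self-dual
    case more:
      ?Str = !Str
        end self-dual
    case retry:
      &{retry,ok} = +{retry,ok}  (offer→select)
        case retry:
          Z self-dual
        case ok:
          Z self-dual

rec Z.&{data: !Str.Z, more: !Str.end, retry: +{retry: Z, ok: Z}}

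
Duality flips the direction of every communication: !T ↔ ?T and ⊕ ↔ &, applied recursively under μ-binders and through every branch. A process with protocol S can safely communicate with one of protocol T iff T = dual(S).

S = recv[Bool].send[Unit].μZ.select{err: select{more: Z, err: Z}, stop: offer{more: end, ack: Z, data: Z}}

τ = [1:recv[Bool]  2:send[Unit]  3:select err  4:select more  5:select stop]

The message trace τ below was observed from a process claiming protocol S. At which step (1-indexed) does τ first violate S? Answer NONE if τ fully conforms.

@1 recv[Bool]  match  state: send[Unit].μZ.…
@2 send[Unit]  match  state: μZ.…
@3 select err  match  state: select{more: μZ.…, err: μZ.…}
@4 select more  match  state: μZ.…
@5 select stop  match  state: offer{more: end, ack: μZ.…, data: μZ.…}
all 5 steps conform

NONE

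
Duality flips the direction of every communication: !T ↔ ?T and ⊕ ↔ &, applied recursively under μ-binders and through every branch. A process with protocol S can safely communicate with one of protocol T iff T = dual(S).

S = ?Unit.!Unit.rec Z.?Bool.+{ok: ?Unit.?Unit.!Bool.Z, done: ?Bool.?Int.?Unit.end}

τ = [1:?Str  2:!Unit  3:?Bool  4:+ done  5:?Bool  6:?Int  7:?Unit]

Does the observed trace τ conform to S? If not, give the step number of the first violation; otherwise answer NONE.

@1 got ?Str, protocol expects ?Unit  ✗

1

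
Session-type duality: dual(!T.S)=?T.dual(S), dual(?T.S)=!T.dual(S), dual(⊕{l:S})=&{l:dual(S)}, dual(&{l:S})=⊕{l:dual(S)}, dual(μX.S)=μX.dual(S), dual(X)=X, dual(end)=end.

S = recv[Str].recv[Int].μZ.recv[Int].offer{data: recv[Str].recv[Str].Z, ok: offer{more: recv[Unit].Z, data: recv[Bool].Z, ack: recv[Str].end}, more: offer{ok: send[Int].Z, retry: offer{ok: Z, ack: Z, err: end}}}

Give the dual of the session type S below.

recv[Str] ↦ send[Str]
  recv[Int] ↦ send[Int]
    μZ ↦ μZ  (rec unchanged)
      recv[Int] ↦ send[Int]
        offer{data,ok,more} ↦ select{data,ok,more}  (external→internal)
          [data]
            recv[Str] ↦ send[Str]
              recv[Str] ↦ send[Str]
                Z self-dual
          [ok]
            offer{more,data,ack} ↦ select{more,data,ack}  (external→internal)
              [more]
                recv[Unit] ↦ send[Unit]
                  Z self-dual
              [data]
                recv[Bool] ↦ send[Bool]
                  Z self-dual
              [ack]
                recv[Str] ↦ send[Str]
                  end self-dual
          [more]
            offer{ok,retry} ↦ select{ok,retry}  (external→internal)
              [ok]
                send[Int] ↦ recv[Int]
                  Z self-dual
              [retry]
                offer{ok,ack,err} ↦ select{ok,ack,err}  (external→internal)
                  [ok]
                    Z self-dual
                  [ack]
                    Z self-dual
                  [err]
                    end self-dual

send[Str].send[Int].μZ.send[Int].select{data: send[Str].send[Str].Z, ok: select{more: send[Unit].Z, data: send[Bool].Z, ack: send[Str].end}, more: select{ok: recv[Int].Z, retry: select{ok: Z, ack: Z, err: end}}}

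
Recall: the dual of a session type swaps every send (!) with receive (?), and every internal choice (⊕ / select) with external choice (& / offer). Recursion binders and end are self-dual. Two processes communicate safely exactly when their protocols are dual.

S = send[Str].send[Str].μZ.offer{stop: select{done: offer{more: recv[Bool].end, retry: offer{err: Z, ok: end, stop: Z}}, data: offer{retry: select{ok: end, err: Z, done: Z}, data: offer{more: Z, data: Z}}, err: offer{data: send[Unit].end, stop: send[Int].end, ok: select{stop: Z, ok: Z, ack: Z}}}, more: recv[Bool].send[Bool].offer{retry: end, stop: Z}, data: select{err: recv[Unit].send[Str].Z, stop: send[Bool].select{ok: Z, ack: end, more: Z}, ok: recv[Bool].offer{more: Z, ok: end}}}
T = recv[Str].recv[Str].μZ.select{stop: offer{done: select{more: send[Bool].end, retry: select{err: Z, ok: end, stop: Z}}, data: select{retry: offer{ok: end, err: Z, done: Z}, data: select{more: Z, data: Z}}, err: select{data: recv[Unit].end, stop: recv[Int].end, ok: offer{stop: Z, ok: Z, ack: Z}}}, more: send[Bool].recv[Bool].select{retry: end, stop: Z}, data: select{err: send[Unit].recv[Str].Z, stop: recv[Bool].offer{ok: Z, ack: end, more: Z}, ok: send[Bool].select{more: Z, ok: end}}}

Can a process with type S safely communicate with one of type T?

send[Str] ‖ recv[Str]  ✓
  send[Str] ‖ recv[Str]  ✓
    μZ ‖ μZ  ✓ (rec unchanged)
      offer{stop,more,data} ‖ select{stop,more,data}  ✓ label sets agree
        • stop:
          select{done,data,err} ‖ offer{done,data,err}  ✓ label sets agree
            • done:
              offer{more,retry} ‖ select{more,retry}  ✓ label sets agree
                • more:
                  recv[Bool] ‖ send[Bool]  ✓
                    end ‖ end  ✓
                • retry:
                  offer{err,ok,stop} ‖ select{err,ok,stop}  ✓ label sets agree
                    • err:
                      Z ‖ Z  ✓
                    • ok:
                      end ‖ end  ✓
                    • stop:
                      Z ‖ Z  ✓
            • data:
              offer{retry,data} ‖ select{retry,data}  ✓ label sets agree
                • retry:
                  select{ok,err,done} ‖ offer{ok,err,done}  ✓ label sets agree
                    • ok:
                      end ‖ end  ✓
                    • err:
                      Z ‖ Z  ✓
                    • done:
                      Z ‖ Z  ✓
                • data:
                  offer{more,data} ‖ select{more,data}  ✓ label sets agree
                    • more:
                      Z ‖ Z  ✓
                    • data:
                      Z ‖ Z  ✓
            • err:
              offer{data,stop,ok} ‖ select{data,stop,ok}  ✓ label sets agree
                • data:
                  send[Unit] ‖ recv[Unit]  ✓
                    end ‖ end  ✓
                • stop:
                  send[Int] ‖ recv[Int]  ✓
                    end ‖ end  ✓
                • ok:
                  select{stop,ok,ack} ‖ offer{stop,ok,ack}  ✓ label sets agree
                    • stop:
                      Z ‖ Z  ✓
                    • ok:
                      Z ‖ Z  ✓
                    • ack:
                      Z ‖ Z  ✓
        • more:
          recv[Bool] ‖ send[Bool]  ✓
            send[Bool] ‖ recv[Bool]  ✓
              offer{retry,stop} ‖ select{retry,stop}  ✓ label sets agree
                • retry:
                  end ‖ end  ✓
                • stop:
                  Z ‖ Z  ✓
        • data:
          select{err,stop,ok} ‖ select{err,stop,ok}  ✗ choice polarity not flipped — not dual

NO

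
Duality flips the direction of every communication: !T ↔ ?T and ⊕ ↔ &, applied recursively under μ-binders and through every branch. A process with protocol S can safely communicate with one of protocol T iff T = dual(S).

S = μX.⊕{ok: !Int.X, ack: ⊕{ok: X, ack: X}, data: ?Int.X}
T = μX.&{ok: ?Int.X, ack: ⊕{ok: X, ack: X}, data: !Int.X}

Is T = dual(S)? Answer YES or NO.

μX | μX  ✓ (rec unchanged)
  ⊕{ok,ack,data} | &{ok,ack,data}  ✓ label sets agree
    • ok:
      !Int | ?Int  ✓
        X | X  ✓
    • ack:
      ⊕{ok,ack} | ⊕{ok,ack}  ✗ choice polarity not flipped — not dual

NO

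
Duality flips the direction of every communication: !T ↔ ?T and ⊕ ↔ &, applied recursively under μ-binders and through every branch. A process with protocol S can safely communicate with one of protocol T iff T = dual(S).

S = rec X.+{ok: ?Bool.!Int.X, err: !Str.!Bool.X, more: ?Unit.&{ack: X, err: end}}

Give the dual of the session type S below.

rec X.&{ok: !Bool.?Int.X, err: ?Str.?Bool.X, more: !Unit.+{ack: X, err: end}}

rec X ↦ rec X  (μ self-dual)
  +{ok,err,more} ↦ &{ok,err,more}  (internal→external)
    case ok:
      ?Bool ↦ !Bool
        !Int ↦ ?Int
          X self-dual
    case err:
      !Str ↦ ?Str
        !Bool ↦ ?Bool
          X self-dual
    case more:
      ?Unit ↦ !Unit
        &{ack,err} ↦ +{ack,err}  (external→internal)
          case ack:
            X self-dual
          case err:
            end self-dual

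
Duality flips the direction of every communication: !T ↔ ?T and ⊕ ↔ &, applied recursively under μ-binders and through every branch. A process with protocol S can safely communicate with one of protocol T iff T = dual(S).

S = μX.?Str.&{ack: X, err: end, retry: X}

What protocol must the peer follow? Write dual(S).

μX.!Str.⊕{ack: X, err: end, retry: X}

μX = μX  (rec unchanged)
  ?Str = !Str
    &{ack,err,retry} = ⊕{ack,err,retry}  (offer→select)
      [ack]
        X self-dual
      [err]
        end self-dual
      [retry]
        X self-dual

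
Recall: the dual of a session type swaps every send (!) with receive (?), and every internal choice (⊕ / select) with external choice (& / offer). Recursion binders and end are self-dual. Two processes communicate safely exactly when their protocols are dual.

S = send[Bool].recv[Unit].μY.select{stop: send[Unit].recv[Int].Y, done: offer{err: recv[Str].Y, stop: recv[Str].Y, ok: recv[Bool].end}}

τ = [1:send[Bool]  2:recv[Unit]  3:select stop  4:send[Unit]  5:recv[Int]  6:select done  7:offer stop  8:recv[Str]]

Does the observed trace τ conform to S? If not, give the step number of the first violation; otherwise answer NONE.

NONE

step 1: send[Bool]  ok  cont: recv[Unit].μY.…
step 2: recv[Unit]  ok  cont: μY.…
step 3: select stop  ok  cont: send[Unit].recv[Int].μY.…
step 4: send[Unit]  ok  cont: recv[Int].μY.…
step 5: recv[Int]  ok  cont: μY.…
step 6: select done  ok  cont: offer{err: recv[Str].μY.…, stop: recv[Str].μY.…, ok: recv[Bool].end}
step 7: offer stop  ok  cont: recv[Str].μY.…
step 8: recv[Str]  ok  cont: μY.…
all 8 steps conform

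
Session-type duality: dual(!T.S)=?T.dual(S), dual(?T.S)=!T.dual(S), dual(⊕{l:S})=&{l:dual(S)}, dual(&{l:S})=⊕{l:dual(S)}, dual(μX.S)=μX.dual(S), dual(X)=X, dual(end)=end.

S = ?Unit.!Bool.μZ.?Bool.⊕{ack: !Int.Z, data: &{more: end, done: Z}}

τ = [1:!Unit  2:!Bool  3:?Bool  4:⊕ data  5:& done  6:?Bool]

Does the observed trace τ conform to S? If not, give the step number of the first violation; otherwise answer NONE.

@1 got !Unit, protocol expects ?Unit  ✗

1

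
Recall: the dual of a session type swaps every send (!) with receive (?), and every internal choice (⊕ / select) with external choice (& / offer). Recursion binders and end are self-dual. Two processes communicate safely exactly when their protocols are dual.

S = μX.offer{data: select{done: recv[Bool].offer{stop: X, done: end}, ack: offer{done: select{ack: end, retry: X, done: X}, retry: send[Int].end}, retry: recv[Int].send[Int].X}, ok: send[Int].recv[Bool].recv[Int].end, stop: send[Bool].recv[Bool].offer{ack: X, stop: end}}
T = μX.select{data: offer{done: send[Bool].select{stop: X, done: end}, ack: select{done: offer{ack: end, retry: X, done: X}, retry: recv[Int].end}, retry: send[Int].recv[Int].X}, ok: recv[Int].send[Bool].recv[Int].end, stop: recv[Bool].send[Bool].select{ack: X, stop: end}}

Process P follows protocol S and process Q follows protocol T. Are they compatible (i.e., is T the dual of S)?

μX ‖ μX  ✓ (μ self-dual)
  offer{data,ok,stop} ‖ select{data,ok,stop}  ✓ label sets agree
    case data:
      select{done,ack,retry} ‖ offer{done,ack,retry}  ✓ label sets agree
        case done:
          recv[Bool] ‖ send[Bool]  ✓
            offer{stop,done} ‖ select{stop,done}  ✓ label sets agree
              case stop:
                X ‖ X  ✓
              case done:
                end ‖ end  ✓
        case ack:
          offer{done,retry} ‖ select{done,retry}  ✓ label sets agree
            case done:
              select{ack,retry,done} ‖ offer{ack,retry,done}  ✓ label sets agree
                case ack:
                  end ‖ end  ✓
                case retry:
                  X ‖ X  ✓
                case done:
                  X ‖ X  ✓
            case retry:
              send[Int] ‖ recv[Int]  ✓
                end ‖ end  ✓
        case retry:
          recv[Int] ‖ send[Int]  ✓
            send[Int] ‖ recv[Int]  ✓
              X ‖ X  ✓
    case ok:
      send[Int] ‖ recv[Int]  ✓
        recv[Bool] ‖ send[Bool]  ✓
          recv[Int] ‖ recv[Int]  ✗ same direction on both sides — not dual

NO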